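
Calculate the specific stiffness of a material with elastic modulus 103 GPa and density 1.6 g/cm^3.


Specific stiffness = E/rho = 103/1.6 = 64.4 GPa/(g/cm^3)

64.4 GPa/(g/cm^3)


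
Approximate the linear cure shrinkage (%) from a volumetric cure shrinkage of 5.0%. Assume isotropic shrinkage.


Linear shrinkage ≈ vol_shrink/3 = 5.0/3 = 1.667%

1.667%


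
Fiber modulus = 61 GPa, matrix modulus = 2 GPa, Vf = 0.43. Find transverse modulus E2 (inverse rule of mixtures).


1/E2 = Vf/Ef + (1-Vf)/Em = 0.43/61 + 0.57/2
E2 = 3.42 GPa

3.42 GPa


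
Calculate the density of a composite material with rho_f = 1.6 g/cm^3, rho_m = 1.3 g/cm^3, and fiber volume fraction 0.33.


rho_c = rho_f*Vf + rho_m*(1-Vf) = 1.6*0.33 + 1.3*0.67 = 1.399 g/cm^3

1.399 g/cm^3


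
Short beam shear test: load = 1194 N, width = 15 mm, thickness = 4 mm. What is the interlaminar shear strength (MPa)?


ILSS = 3F/(4bh) = 3*1194/(4*15*4) = 14.93 MPa

14.93 MPa


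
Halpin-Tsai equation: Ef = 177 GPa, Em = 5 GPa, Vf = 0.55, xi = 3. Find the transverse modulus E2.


eta = (Ef/Em - 1)/(Ef/Em + xi) = (35.4 - 1)/(35.4 + 3) = 0.8958
E2 = Em*(1+xi*eta*Vf)/(1-eta*Vf) = 24.43 GPa

24.43 GPa


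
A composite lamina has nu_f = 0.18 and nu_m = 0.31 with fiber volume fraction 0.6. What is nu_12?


nu_12 = nu_f*Vf + nu_m*(1-Vf) = 0.18*0.6 + 0.31*0.4 = 0.232

0.232


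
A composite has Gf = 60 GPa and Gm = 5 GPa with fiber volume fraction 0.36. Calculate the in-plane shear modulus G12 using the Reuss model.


1/G12 = Vf/Gf + (1-Vf)/Gm = 0.36/60 + 0.64/5
G12 = 7.46 GPa

7.46 GPa


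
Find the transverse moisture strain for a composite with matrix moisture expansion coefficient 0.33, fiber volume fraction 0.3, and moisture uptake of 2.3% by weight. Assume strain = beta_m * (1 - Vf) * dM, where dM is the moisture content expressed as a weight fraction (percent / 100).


dM = 2.3/100 = 0.023
strain = beta_m * (1-Vf) * dM = 0.33 * 0.7 * 0.023 = 0.005313

0.005313


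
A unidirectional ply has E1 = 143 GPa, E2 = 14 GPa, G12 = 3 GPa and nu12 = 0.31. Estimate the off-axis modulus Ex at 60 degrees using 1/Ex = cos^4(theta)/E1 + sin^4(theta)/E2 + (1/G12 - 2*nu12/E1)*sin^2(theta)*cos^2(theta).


cos^4(60) = 0.0625, sin^4(60) = 0.5625, sin^2(60)*cos^2(60) = 0.1875
1/G12 - 2*nu12/E1 = 1/3 - 2*0.31/143 = 0.328998 GPa^-1
1/Ex = 0.0625/143 + 0.5625/14 + 0.328998*0.1875 = 0.1023027 GPa^-1
Ex = 9.77 GPa

9.77 GPa


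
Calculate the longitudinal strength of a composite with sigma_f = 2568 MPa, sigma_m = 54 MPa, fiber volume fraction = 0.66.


sigma_1 = sigma_f*Vf + sigma_m*(1-Vf) = 2568*0.66 + 54*0.34 = 1713.2 MPa

1713.2 MPa


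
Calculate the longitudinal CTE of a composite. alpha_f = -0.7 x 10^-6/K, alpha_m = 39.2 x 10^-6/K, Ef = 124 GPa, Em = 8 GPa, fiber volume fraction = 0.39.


E1 = Ef*Vf + Em*(1-Vf) = 53.24
alpha_1 = (alpha_f*Ef*Vf + alpha_m*Em*(1-Vf))/E1 = 2.96 x 10^-6/K

2.96 x 10^-6/K


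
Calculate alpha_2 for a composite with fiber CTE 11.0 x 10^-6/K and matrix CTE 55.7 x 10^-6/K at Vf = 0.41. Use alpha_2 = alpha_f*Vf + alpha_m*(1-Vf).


alpha_2 = alpha_f*Vf + alpha_m*(1-Vf) = 11.0*0.41 + 55.7*0.59 = 37.4 x 10^-6/K

37.4 x 10^-6/K


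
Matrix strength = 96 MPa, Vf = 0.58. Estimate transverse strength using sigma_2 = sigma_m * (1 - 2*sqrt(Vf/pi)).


factor = 1 - 2*sqrt(0.58/pi) = 0.1407
sigma_2 = 96 * 0.1407 = 13.5 MPa

13.5 MPa


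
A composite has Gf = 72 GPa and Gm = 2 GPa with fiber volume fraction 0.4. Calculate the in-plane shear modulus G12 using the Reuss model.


1/G12 = Vf/Gf + (1-Vf)/Gm = 0.4/72 + 0.6/2
G12 = 3.27 GPa

3.27 GPa


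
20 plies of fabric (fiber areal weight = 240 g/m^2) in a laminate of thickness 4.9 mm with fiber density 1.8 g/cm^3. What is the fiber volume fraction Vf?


Vf = n * FAW / (rho_f * h * 1000) = 20 * 240 / (1.8 * 4.9 * 1000) = 0.5442

0.5442


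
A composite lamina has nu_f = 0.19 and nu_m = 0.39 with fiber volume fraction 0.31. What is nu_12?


nu_12 = nu_f*Vf + nu_m*(1-Vf) = 0.19*0.31 + 0.39*0.69 = 0.328

0.328


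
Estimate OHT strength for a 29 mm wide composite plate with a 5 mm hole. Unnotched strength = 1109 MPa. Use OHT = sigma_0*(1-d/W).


OHT = sigma_0*(1-d/W) = 1109*(1-5/29) = 917.8 MPa

917.8 MPa


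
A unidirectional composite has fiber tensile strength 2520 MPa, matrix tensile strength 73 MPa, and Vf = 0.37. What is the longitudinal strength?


sigma_1 = sigma_f*Vf + sigma_m*(1-Vf) = 2520*0.37 + 73*0.63 = 978.4 MPa

978.4 MPa


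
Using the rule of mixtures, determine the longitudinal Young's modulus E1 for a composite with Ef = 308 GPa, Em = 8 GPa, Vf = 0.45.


E1 = Ef*Vf + Em*(1-Vf) = 308*0.45 + 8*0.55 = 143.0 GPa

143.0 GPa


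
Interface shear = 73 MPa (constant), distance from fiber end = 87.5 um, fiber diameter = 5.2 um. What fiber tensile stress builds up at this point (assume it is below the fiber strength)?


Force balance: sigma_f * (pi*d^2/4) = tau * (pi*d) * x  ->  sigma_f = 4 * tau * x / d
sigma_f = 4 * 73 * 87.5 / 5.2 = 4913.5 MPa

4913.5 MPa


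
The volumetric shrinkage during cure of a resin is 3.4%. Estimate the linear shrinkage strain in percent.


Linear shrinkage ≈ vol_shrink/3 = 3.4/3 = 1.133%

1.133%


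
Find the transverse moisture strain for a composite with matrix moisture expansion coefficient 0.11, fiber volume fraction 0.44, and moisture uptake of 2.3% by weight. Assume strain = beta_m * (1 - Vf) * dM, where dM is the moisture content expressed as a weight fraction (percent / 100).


dM = 2.3/100 = 0.023
strain = beta_m * (1-Vf) * dM = 0.11 * 0.56 * 0.023 = 0.0014168

0.0014168


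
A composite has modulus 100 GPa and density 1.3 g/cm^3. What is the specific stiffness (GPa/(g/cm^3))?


Specific stiffness = E/rho = 100/1.3 = 76.9 GPa/(g/cm^3)

76.9 GPa/(g/cm^3)


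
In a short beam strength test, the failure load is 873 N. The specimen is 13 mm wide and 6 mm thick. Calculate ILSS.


ILSS = 3F/(4bh) = 3*873/(4*13*6) = 8.39 MPa

8.39 MPa


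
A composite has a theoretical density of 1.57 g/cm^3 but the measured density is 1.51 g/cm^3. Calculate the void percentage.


Void% = (rho_theo - rho_actual)/rho_theo * 100 = (1.57 - 1.51)/1.57 * 100 = 3.82%

3.82%


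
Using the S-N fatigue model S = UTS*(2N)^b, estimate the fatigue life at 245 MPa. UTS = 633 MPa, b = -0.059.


N = 0.5 * (S/UTS)^(1/b) = 0.5 * (245/633)^(1/-0.059) = 4.8534e+06 cycles

4.8534e+06 cycles


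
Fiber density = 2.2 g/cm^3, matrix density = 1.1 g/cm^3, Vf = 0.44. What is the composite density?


rho_c = rho_f*Vf + rho_m*(1-Vf) = 2.2*0.44 + 1.1*0.56 = 1.584 g/cm^3

1.584 g/cm^3


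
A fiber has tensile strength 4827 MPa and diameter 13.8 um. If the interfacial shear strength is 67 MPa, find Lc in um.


Lc = sigma_f * d / (2 * tau_i) = 4827 * 13.8 / (2 * 67) = 497.1 um

497.1 um


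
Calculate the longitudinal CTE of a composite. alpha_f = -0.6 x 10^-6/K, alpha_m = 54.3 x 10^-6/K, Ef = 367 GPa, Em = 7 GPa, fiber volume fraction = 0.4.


E1 = Ef*Vf + Em*(1-Vf) = 151.0
alpha_1 = (alpha_f*Ef*Vf + alpha_m*Em*(1-Vf))/E1 = 0.93 x 10^-6/K

0.93 x 10^-6/K


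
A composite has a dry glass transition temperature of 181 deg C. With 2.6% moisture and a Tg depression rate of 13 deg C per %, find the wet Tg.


Tg_wet = Tg_dry - k*moisture = 181 - 13*2.6 = 147.2 deg C

147.2 deg C


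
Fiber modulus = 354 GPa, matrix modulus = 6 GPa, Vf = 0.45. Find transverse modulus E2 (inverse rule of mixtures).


1/E2 = Vf/Ef + (1-Vf)/Em = 0.45/354 + 0.55/6
E2 = 10.76 GPa

10.76 GPa


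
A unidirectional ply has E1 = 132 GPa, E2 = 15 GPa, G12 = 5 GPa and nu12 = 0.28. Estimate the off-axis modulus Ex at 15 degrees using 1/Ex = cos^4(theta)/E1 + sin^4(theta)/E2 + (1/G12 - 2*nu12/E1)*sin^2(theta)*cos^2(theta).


cos^4(15) = 0.870513, sin^4(15) = 0.004487, sin^2(15)*cos^2(15) = 0.0625
1/G12 - 2*nu12/E1 = 1/5 - 2*0.28/132 = 0.195758 GPa^-1
1/Ex = 0.870513/132 + 0.004487/15 + 0.195758*0.0625 = 0.0191288 GPa^-1
Ex = 52.28 GPa

52.28 GPa


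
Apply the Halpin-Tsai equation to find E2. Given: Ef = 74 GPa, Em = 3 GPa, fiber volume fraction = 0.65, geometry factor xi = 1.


eta = (Ef/Em - 1)/(Ef/Em + xi) = (24.6667 - 1)/(24.6667 + 1) = 0.9221
E2 = Em*(1+xi*eta*Vf)/(1-eta*Vf) = 11.98 GPa

11.98 GPa


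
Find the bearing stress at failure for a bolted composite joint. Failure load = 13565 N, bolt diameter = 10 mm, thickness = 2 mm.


sigma_br = F/(d*h) = 13565/(10*2) = 678.3 MPa

678.3 MPa


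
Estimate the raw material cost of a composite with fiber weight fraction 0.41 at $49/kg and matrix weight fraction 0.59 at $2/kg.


Cost = cost_f*Wf + cost_m*Wm = 49*0.41 + 2*0.59 = $21.27/kg

$21.27/kg


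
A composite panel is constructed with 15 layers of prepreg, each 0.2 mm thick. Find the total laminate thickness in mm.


h = n * t_ply = 15 * 0.2 = 3.0 mm

3.0 mm


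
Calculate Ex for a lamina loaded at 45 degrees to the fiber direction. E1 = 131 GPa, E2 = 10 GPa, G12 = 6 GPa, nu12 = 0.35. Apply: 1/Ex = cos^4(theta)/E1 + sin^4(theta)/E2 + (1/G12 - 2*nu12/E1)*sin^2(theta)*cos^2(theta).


cos^4(45) = 0.25, sin^4(45) = 0.25, sin^2(45)*cos^2(45) = 0.25
1/G12 - 2*nu12/E1 = 1/6 - 2*0.35/131 = 0.161323 GPa^-1
1/Ex = 0.25/131 + 0.25/10 + 0.161323*0.25 = 0.0672392 GPa^-1
Ex = 14.87 GPa

14.87 GPa


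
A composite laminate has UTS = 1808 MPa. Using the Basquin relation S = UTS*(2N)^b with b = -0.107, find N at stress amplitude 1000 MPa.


N = 0.5 * (S/UTS)^(1/b) = 0.5 * (1000/1808)^(1/-0.107) = 126.6758 cycles

126.6758 cycles


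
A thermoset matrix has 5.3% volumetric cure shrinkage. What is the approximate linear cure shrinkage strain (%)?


Linear shrinkage ≈ vol_shrink/3 = 5.3/3 = 1.767%

1.767%


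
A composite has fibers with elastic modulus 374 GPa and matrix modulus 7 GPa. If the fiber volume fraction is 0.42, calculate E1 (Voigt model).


E1 = Ef*Vf + Em*(1-Vf) = 374*0.42 + 7*0.58 = 161.14 GPa

161.14 GPa


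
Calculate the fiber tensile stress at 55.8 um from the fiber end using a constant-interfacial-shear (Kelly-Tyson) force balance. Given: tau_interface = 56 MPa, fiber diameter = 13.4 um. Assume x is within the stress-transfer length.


Force balance: sigma_f * (pi*d^2/4) = tau * (pi*d) * x  ->  sigma_f = 4 * tau * x / d
sigma_f = 4 * 56 * 55.8 / 13.4 = 932.8 MPa

932.8 MPa


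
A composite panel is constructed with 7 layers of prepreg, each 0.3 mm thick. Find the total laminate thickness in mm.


h = n * t_ply = 7 * 0.3 = 2.1 mm

2.1 mm


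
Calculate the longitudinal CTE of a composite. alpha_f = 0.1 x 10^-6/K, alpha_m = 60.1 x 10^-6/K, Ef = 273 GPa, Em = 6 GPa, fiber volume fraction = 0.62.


E1 = Ef*Vf + Em*(1-Vf) = 171.54
alpha_1 = (alpha_f*Ef*Vf + alpha_m*Em*(1-Vf))/E1 = 0.9 x 10^-6/K

0.9 x 10^-6/K


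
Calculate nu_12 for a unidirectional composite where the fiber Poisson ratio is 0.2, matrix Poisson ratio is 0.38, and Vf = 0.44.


nu_12 = nu_f*Vf + nu_m*(1-Vf) = 0.2*0.44 + 0.38*0.56 = 0.3008

0.3008


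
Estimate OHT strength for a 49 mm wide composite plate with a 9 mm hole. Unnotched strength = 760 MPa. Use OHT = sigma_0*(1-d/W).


OHT = sigma_0*(1-d/W) = 760*(1-9/49) = 620.4 MPa

620.4 MPa


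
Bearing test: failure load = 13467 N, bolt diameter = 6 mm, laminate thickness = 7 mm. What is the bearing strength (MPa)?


sigma_br = F/(d*h) = 13467/(6*7) = 320.6 MPa

320.6 MPa


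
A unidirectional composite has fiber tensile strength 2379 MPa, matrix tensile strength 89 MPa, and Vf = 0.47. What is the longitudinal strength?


sigma_1 = sigma_f*Vf + sigma_m*(1-Vf) = 2379*0.47 + 89*0.53 = 1165.3 MPa

1165.3 MPa


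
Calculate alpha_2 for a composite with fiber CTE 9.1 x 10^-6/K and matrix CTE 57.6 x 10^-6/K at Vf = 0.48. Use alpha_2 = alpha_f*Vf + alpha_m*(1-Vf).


alpha_2 = alpha_f*Vf + alpha_m*(1-Vf) = 9.1*0.48 + 57.6*0.52 = 34.3 x 10^-6/K

34.3 x 10^-6/K


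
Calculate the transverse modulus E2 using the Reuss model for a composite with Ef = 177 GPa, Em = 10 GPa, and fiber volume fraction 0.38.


1/E2 = Vf/Ef + (1-Vf)/Em = 0.38/177 + 0.62/10
E2 = 15.59 GPa

15.59 GPa


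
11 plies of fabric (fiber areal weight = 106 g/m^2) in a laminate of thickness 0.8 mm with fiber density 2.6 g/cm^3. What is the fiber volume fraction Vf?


Vf = n * FAW / (rho_f * h * 1000) = 11 * 106 / (2.6 * 0.8 * 1000) = 0.5606

0.5606


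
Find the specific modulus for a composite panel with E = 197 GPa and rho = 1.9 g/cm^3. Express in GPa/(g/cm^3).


Specific stiffness = E/rho = 197/1.9 = 103.7 GPa/(g/cm^3)

103.7 GPa/(g/cm^3)


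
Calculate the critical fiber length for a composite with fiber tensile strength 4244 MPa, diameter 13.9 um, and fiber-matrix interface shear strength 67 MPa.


Lc = sigma_f * d / (2 * tau_i) = 4244 * 13.9 / (2 * 67) = 440.2 um

440.2 um


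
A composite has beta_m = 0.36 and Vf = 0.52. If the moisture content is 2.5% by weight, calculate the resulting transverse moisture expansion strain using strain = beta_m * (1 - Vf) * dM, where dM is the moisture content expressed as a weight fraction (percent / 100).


dM = 2.5/100 = 0.025
strain = beta_m * (1-Vf) * dM = 0.36 * 0.48 * 0.025 = 0.00432

0.00432


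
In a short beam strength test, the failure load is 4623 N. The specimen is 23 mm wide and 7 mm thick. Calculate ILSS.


ILSS = 3F/(4bh) = 3*4623/(4*23*7) = 21.54 MPa

21.54 MPa


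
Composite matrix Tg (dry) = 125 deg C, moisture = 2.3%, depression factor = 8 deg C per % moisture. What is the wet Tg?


Tg_wet = Tg_dry - k*moisture = 125 - 8*2.3 = 106.6 deg C

106.6 deg C


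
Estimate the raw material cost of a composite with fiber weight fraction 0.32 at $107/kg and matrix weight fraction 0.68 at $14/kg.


Cost = cost_f*Wf + cost_m*Wm = 107*0.32 + 14*0.68 = $43.76/kg

$43.76/kg


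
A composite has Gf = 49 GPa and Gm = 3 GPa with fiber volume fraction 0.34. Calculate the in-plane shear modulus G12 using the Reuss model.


1/G12 = Vf/Gf + (1-Vf)/Gm = 0.34/49 + 0.66/3
G12 = 4.41 GPa

4.41 GPa


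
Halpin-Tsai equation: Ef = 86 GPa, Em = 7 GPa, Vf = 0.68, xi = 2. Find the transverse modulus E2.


eta = (Ef/Em - 1)/(Ef/Em + xi) = (12.2857 - 1)/(12.2857 + 2) = 0.79
E2 = Em*(1+xi*eta*Vf)/(1-eta*Vf) = 31.38 GPa

31.38 GPa


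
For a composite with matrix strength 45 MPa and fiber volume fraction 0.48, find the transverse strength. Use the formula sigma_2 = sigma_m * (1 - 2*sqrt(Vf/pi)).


factor = 1 - 2*sqrt(0.48/pi) = 0.2182
sigma_2 = 45 * 0.2182 = 9.82 MPa

9.82 MPa


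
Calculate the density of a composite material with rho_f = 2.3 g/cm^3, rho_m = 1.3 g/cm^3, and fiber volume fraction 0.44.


rho_c = rho_f*Vf + rho_m*(1-Vf) = 2.3*0.44 + 1.3*0.56 = 1.74 g/cm^3

1.74 g/cm^3


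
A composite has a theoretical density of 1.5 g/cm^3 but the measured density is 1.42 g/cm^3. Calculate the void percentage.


Void% = (rho_theo - rho_actual)/rho_theo * 100 = (1.5 - 1.42)/1.5 * 100 = 5.33%

5.33%


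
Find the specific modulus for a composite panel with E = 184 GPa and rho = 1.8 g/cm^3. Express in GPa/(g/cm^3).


Specific stiffness = E/rho = 184/1.8 = 102.2 GPa/(g/cm^3)

102.2 GPa/(g/cm^3)


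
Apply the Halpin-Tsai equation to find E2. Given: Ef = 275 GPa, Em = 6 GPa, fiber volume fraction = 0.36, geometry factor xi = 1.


eta = (Ef/Em - 1)/(Ef/Em + xi) = (45.8333 - 1)/(45.8333 + 1) = 0.9573
E2 = Em*(1+xi*eta*Vf)/(1-eta*Vf) = 12.31 GPa

12.31 GPa


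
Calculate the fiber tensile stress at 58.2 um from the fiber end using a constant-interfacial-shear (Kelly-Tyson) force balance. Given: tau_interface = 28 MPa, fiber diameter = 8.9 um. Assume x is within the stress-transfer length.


Force balance: sigma_f * (pi*d^2/4) = tau * (pi*d) * x  ->  sigma_f = 4 * tau * x / d
sigma_f = 4 * 28 * 58.2 / 8.9 = 732.4 MPa

732.4 MPa


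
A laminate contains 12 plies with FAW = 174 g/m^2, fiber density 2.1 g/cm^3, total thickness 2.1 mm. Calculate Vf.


Vf = n * FAW / (rho_f * h * 1000) = 12 * 174 / (2.1 * 2.1 * 1000) = 0.4735

0.4735


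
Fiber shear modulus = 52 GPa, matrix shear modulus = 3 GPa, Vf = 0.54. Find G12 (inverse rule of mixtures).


1/G12 = Vf/Gf + (1-Vf)/Gm = 0.54/52 + 0.46/3
G12 = 6.11 GPa

6.11 GPa


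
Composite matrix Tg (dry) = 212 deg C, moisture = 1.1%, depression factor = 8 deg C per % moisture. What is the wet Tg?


Tg_wet = Tg_dry - k*moisture = 212 - 8*1.1 = 203.2 deg C

203.2 deg C


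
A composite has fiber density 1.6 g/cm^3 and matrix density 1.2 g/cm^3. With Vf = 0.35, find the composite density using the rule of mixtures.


rho_c = rho_f*Vf + rho_m*(1-Vf) = 1.6*0.35 + 1.2*0.65 = 1.34 g/cm^3

1.34 g/cm^3


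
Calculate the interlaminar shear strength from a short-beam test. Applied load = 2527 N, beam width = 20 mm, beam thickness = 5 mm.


ILSS = 3F/(4bh) = 3*2527/(4*20*5) = 18.95 MPa

18.95 MPa


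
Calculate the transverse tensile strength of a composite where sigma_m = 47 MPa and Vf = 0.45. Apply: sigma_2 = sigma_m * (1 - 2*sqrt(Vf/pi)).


factor = 1 - 2*sqrt(0.45/pi) = 0.2431
sigma_2 = 47 * 0.2431 = 11.42 MPa

11.42 MPa


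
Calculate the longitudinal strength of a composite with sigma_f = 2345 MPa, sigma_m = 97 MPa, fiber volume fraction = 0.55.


sigma_1 = sigma_f*Vf + sigma_m*(1-Vf) = 2345*0.55 + 97*0.45 = 1333.4 MPa

1333.4 MPa


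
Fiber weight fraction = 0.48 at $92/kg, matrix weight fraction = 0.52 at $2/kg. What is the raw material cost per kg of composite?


Cost = cost_f*Wf + cost_m*Wm = 92*0.48 + 2*0.52 = $45.2/kg

$45.2/kg


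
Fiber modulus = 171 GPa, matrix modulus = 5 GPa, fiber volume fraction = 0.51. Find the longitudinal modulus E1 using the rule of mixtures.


E1 = Ef*Vf + Em*(1-Vf) = 171*0.51 + 5*0.49 = 89.66 GPa

89.66 GPa


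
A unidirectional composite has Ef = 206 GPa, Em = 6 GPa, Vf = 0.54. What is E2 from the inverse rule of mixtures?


1/E2 = Vf/Ef + (1-Vf)/Em = 0.54/206 + 0.46/6
E2 = 12.61 GPa

12.61 GPa


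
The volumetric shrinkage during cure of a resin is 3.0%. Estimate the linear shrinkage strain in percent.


Linear shrinkage ≈ vol_shrink/3 = 3.0/3 = 1.0%

1.0%


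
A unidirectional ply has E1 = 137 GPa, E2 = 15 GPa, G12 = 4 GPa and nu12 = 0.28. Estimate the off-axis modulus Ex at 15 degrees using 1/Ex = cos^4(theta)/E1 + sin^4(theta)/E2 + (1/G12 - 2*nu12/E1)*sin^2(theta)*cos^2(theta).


cos^4(15) = 0.870513, sin^4(15) = 0.004487, sin^2(15)*cos^2(15) = 0.0625
1/G12 - 2*nu12/E1 = 1/4 - 2*0.28/137 = 0.245912 GPa^-1
1/Ex = 0.870513/137 + 0.004487/15 + 0.245912*0.0625 = 0.0220228 GPa^-1
Ex = 45.41 GPa

45.41 GPa


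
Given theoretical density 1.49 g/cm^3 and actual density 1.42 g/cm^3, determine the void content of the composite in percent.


Void% = (rho_theo - rho_actual)/rho_theo * 100 = (1.49 - 1.42)/1.49 * 100 = 4.7%

4.7%


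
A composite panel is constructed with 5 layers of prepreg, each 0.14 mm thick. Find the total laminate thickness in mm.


h = n * t_ply = 5 * 0.14 = 0.7 mm

0.7 mm


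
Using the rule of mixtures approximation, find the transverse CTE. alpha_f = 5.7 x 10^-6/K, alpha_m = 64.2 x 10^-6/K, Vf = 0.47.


alpha_2 = alpha_f*Vf + alpha_m*(1-Vf) = 5.7*0.47 + 64.2*0.53 = 36.7 x 10^-6/K

36.7 x 10^-6/K


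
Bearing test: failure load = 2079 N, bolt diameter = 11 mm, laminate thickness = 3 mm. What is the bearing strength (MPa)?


sigma_br = F/(d*h) = 2079/(11*3) = 63.0 MPa

63.0 MPa


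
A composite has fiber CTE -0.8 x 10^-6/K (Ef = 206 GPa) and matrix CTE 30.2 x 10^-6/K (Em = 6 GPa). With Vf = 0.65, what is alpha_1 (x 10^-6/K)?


E1 = Ef*Vf + Em*(1-Vf) = 136.0
alpha_1 = (alpha_f*Ef*Vf + alpha_m*Em*(1-Vf))/E1 = -0.32 x 10^-6/K

-0.32 x 10^-6/K


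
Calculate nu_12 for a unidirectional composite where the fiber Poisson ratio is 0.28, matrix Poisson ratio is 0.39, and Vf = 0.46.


nu_12 = nu_f*Vf + nu_m*(1-Vf) = 0.28*0.46 + 0.39*0.54 = 0.3394

0.3394


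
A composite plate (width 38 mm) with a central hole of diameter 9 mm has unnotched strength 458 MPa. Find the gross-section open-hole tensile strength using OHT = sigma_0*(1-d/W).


OHT = sigma_0*(1-d/W) = 458*(1-9/38) = 349.5 MPa

349.5 MPa


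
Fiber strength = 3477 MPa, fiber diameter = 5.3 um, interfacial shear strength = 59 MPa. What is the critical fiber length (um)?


Lc = sigma_f * d / (2 * tau_i) = 3477 * 5.3 / (2 * 59) = 156.2 um

156.2 um


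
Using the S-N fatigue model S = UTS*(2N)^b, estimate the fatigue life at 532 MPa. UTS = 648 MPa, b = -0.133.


N = 0.5 * (S/UTS)^(1/b) = 0.5 * (532/648)^(1/-0.133) = 2.2032 cycles

2.2032 cycles


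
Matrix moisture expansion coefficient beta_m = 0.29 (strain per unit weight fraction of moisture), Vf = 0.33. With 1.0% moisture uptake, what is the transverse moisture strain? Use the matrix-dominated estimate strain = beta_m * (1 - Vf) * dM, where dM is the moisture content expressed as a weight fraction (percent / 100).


dM = 1.0/100 = 0.01
strain = beta_m * (1-Vf) * dM = 0.29 * 0.67 * 0.01 = 0.001943

0.001943


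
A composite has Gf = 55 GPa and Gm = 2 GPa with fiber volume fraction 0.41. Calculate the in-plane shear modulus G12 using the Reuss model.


1/G12 = Vf/Gf + (1-Vf)/Gm = 0.41/55 + 0.59/2
G12 = 3.31 GPa

3.31 GPa


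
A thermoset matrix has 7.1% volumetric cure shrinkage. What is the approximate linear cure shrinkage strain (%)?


Linear shrinkage ≈ vol_shrink/3 = 7.1/3 = 2.367%

2.367%


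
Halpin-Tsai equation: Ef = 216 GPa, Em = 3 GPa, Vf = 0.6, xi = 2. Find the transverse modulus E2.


eta = (Ef/Em - 1)/(Ef/Em + xi) = (72.0 - 1)/(72.0 + 2) = 0.9595
E2 = Em*(1+xi*eta*Vf)/(1-eta*Vf) = 15.21 GPa

15.21 GPa


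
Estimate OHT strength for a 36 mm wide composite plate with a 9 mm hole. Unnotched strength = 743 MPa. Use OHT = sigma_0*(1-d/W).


OHT = sigma_0*(1-d/W) = 743*(1-9/36) = 557.3 MPa

557.3 MPa


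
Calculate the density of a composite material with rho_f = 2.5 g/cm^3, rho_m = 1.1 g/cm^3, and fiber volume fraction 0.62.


rho_c = rho_f*Vf + rho_m*(1-Vf) = 2.5*0.62 + 1.1*0.38 = 1.968 g/cm^3

1.968 g/cm^3


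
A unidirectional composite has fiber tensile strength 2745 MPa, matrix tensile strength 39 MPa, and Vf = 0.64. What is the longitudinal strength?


sigma_1 = sigma_f*Vf + sigma_m*(1-Vf) = 2745*0.64 + 39*0.36 = 1770.8 MPa

1770.8 MPa


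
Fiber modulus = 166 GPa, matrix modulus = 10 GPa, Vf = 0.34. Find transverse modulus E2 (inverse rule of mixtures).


1/E2 = Vf/Ef + (1-Vf)/Em = 0.34/166 + 0.66/10
E2 = 14.7 GPa

14.7 GPa


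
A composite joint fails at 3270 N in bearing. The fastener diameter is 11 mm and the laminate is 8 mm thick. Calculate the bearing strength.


sigma_br = F/(d*h) = 3270/(11*8) = 37.2 MPa

37.2 MPa


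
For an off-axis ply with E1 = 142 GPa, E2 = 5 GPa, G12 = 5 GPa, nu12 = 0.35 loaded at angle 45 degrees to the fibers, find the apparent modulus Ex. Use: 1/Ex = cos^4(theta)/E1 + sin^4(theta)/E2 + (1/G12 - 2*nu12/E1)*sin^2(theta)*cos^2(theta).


cos^4(45) = 0.25, sin^4(45) = 0.25, sin^2(45)*cos^2(45) = 0.25
1/G12 - 2*nu12/E1 = 1/5 - 2*0.35/142 = 0.19507 GPa^-1
1/Ex = 0.25/142 + 0.25/5 + 0.19507*0.25 = 0.1005282 GPa^-1
Ex = 9.95 GPa

9.95 GPa


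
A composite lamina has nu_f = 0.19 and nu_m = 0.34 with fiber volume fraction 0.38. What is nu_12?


nu_12 = nu_f*Vf + nu_m*(1-Vf) = 0.19*0.38 + 0.34*0.62 = 0.283

0.283


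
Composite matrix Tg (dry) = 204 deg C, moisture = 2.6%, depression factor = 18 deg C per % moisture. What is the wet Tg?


Tg_wet = Tg_dry - k*moisture = 204 - 18*2.6 = 157.2 deg C

157.2 deg C


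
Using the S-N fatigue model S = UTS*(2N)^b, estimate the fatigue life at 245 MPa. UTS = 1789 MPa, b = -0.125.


N = 0.5 * (S/UTS)^(1/b) = 0.5 * (245/1789)^(1/-0.125) = 4.0413e+06 cycles

4.0413e+06 cycles


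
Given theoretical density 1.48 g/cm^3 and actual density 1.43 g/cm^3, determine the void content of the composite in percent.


Void% = (rho_theo - rho_actual)/rho_theo * 100 = (1.48 - 1.43)/1.48 * 100 = 3.38%

3.38%


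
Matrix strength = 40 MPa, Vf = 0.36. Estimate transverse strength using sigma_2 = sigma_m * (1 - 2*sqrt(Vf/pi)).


factor = 1 - 2*sqrt(0.36/pi) = 0.323
sigma_2 = 40 * 0.323 = 12.92 MPa

12.92 MPa


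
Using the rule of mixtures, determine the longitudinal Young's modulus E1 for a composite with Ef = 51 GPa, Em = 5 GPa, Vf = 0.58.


E1 = Ef*Vf + Em*(1-Vf) = 51*0.58 + 5*0.42 = 31.68 GPa

31.68 GPa


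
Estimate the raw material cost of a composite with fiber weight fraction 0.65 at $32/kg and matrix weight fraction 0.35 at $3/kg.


Cost = cost_f*Wf + cost_m*Wm = 32*0.65 + 3*0.35 = $21.85/kg

$21.85/kg


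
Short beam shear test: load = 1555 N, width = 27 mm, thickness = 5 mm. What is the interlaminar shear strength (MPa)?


ILSS = 3F/(4bh) = 3*1555/(4*27*5) = 8.64 MPa

8.64 MPa


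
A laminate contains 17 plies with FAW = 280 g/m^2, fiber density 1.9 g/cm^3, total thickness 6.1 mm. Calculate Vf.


Vf = n * FAW / (rho_f * h * 1000) = 17 * 280 / (1.9 * 6.1 * 1000) = 0.4107

0.4107


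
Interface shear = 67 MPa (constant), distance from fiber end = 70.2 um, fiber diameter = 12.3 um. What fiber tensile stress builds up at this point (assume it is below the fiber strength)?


Force balance: sigma_f * (pi*d^2/4) = tau * (pi*d) * x  ->  sigma_f = 4 * tau * x / d
sigma_f = 4 * 67 * 70.2 / 12.3 = 1529.6 MPa

1529.6 MPa


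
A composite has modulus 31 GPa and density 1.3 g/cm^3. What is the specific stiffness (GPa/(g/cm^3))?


Specific stiffness = E/rho = 31/1.3 = 23.8 GPa/(g/cm^3)

23.8 GPa/(g/cm^3)


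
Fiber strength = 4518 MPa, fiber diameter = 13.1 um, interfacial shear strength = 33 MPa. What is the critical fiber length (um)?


Lc = sigma_f * d / (2 * tau_i) = 4518 * 13.1 / (2 * 33) = 896.8 um

896.8 um


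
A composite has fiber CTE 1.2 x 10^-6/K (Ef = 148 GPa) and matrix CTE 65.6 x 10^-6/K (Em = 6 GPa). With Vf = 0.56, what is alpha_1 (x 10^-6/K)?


E1 = Ef*Vf + Em*(1-Vf) = 85.52
alpha_1 = (alpha_f*Ef*Vf + alpha_m*Em*(1-Vf))/E1 = 3.19 x 10^-6/K

3.19 x 10^-6/K


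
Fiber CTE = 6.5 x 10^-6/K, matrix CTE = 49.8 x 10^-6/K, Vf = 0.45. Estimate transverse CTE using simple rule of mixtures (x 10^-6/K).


alpha_2 = alpha_f*Vf + alpha_m*(1-Vf) = 6.5*0.45 + 49.8*0.55 = 30.3 x 10^-6/K

30.3 x 10^-6/K


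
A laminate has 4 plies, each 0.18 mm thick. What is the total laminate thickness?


h = n * t_ply = 4 * 0.18 = 0.72 mm

0.72 mm


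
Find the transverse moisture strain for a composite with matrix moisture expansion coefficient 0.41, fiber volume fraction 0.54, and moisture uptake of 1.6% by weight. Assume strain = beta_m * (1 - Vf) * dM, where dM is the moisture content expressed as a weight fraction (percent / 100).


dM = 1.6/100 = 0.016
strain = beta_m * (1-Vf) * dM = 0.41 * 0.46 * 0.016 = 0.0030176

0.0030176


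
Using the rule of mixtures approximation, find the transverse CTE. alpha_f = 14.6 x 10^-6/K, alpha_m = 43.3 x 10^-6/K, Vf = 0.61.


alpha_2 = alpha_f*Vf + alpha_m*(1-Vf) = 14.6*0.61 + 43.3*0.39 = 25.8 x 10^-6/K

25.8 x 10^-6/K


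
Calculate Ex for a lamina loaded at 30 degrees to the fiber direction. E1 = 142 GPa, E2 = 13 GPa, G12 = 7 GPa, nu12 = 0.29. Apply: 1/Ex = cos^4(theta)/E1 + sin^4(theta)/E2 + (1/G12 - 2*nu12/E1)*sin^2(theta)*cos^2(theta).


cos^4(30) = 0.5625, sin^4(30) = 0.0625, sin^2(30)*cos^2(30) = 0.1875
1/G12 - 2*nu12/E1 = 1/7 - 2*0.29/142 = 0.138773 GPa^-1
1/Ex = 0.5625/142 + 0.0625/13 + 0.138773*0.1875 = 0.0347888 GPa^-1
Ex = 28.74 GPa

28.74 GPa


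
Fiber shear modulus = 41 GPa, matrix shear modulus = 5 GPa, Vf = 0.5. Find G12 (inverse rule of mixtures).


1/G12 = Vf/Gf + (1-Vf)/Gm = 0.5/41 + 0.5/5
G12 = 8.91 GPa

8.91 GPa


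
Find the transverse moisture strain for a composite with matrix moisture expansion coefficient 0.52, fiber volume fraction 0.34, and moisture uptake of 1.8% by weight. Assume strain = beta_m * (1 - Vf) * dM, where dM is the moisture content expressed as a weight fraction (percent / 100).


dM = 1.8/100 = 0.018
strain = beta_m * (1-Vf) * dM = 0.52 * 0.66 * 0.018 = 0.0061776

0.0061776


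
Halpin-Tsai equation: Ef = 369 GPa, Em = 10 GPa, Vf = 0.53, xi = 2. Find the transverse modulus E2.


eta = (Ef/Em - 1)/(Ef/Em + xi) = (36.9 - 1)/(36.9 + 2) = 0.9229
E2 = Em*(1+xi*eta*Vf)/(1-eta*Vf) = 38.72 GPa

38.72 GPa


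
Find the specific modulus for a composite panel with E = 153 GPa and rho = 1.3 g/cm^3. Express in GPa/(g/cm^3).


Specific stiffness = E/rho = 153/1.3 = 117.7 GPa/(g/cm^3)

117.7 GPa/(g/cm^3)


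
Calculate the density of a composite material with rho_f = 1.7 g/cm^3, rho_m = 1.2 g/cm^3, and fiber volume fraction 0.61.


rho_c = rho_f*Vf + rho_m*(1-Vf) = 1.7*0.61 + 1.2*0.39 = 1.505 g/cm^3

1.505 g/cm^3


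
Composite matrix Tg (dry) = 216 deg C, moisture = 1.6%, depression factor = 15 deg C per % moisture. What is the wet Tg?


Tg_wet = Tg_dry - k*moisture = 216 - 15*1.6 = 192.0 deg C

192.0 deg C


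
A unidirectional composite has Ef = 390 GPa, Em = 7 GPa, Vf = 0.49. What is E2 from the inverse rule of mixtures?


1/E2 = Vf/Ef + (1-Vf)/Em = 0.49/390 + 0.51/7
E2 = 13.49 GPa

13.49 GPa


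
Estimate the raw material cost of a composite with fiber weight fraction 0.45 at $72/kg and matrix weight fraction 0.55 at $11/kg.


Cost = cost_f*Wf + cost_m*Wm = 72*0.45 + 11*0.55 = $38.45/kg

$38.45/kg


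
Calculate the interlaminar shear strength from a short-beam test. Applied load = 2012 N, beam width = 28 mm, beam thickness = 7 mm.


ILSS = 3F/(4bh) = 3*2012/(4*28*7) = 7.7 MPa

7.7 MPa


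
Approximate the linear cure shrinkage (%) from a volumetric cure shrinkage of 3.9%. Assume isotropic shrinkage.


Linear shrinkage ≈ vol_shrink/3 = 3.9/3 = 1.3%

1.3%


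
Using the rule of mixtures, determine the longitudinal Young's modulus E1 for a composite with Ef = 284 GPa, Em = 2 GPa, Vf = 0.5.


E1 = Ef*Vf + Em*(1-Vf) = 284*0.5 + 2*0.5 = 143.0 GPa

143.0 GPa


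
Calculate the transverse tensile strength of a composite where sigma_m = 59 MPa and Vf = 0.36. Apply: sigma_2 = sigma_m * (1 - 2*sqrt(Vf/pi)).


factor = 1 - 2*sqrt(0.36/pi) = 0.323
sigma_2 = 59 * 0.323 = 19.06 MPa

19.06 MPa


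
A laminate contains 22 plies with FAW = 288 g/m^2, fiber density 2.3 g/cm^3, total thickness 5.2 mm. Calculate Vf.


Vf = n * FAW / (rho_f * h * 1000) = 22 * 288 / (2.3 * 5.2 * 1000) = 0.5298

0.5298


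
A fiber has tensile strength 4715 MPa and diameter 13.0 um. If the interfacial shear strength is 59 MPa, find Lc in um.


Lc = sigma_f * d / (2 * tau_i) = 4715 * 13.0 / (2 * 59) = 519.4 um

519.4 um


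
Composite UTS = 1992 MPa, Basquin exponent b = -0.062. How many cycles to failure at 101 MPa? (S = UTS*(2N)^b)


N = 0.5 * (S/UTS)^(1/b) = 0.5 * (101/1992)^(1/-0.062) = 3.8508e+20 cycles

3.8508e+20 cycles


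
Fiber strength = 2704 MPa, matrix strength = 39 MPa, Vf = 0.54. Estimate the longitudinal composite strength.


sigma_1 = sigma_f*Vf + sigma_m*(1-Vf) = 2704*0.54 + 39*0.46 = 1478.1 MPa

1478.1 MPa


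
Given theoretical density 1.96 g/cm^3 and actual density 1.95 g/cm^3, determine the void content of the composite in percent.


Void% = (rho_theo - rho_actual)/rho_theo * 100 = (1.96 - 1.95)/1.96 * 100 = 0.51%

0.51%


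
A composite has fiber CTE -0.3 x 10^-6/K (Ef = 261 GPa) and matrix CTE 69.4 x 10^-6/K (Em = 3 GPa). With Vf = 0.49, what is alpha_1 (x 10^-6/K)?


E1 = Ef*Vf + Em*(1-Vf) = 129.42
alpha_1 = (alpha_f*Ef*Vf + alpha_m*Em*(1-Vf))/E1 = 0.52 x 10^-6/K

0.52 x 10^-6/K


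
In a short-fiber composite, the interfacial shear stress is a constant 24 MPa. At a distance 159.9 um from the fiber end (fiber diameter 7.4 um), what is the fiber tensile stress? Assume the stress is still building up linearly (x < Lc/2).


Force balance: sigma_f * (pi*d^2/4) = tau * (pi*d) * x  ->  sigma_f = 4 * tau * x / d
sigma_f = 4 * 24 * 159.9 / 7.4 = 2074.4 MPa

2074.4 MPa


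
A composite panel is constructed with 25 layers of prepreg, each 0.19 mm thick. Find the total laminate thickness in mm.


h = n * t_ply = 25 * 0.19 = 4.75 mm

4.75 mm


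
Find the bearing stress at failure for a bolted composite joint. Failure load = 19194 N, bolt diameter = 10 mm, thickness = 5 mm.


sigma_br = F/(d*h) = 19194/(10*5) = 383.9 MPa

383.9 MPa


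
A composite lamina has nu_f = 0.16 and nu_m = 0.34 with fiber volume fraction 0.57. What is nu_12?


nu_12 = nu_f*Vf + nu_m*(1-Vf) = 0.16*0.57 + 0.34*0.43 = 0.2374

0.2374


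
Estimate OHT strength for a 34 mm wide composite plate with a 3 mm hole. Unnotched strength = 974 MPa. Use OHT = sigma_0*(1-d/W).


OHT = sigma_0*(1-d/W) = 974*(1-3/34) = 888.1 MPa

888.1 MPa


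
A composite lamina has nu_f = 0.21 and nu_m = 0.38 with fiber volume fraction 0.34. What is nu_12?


nu_12 = nu_f*Vf + nu_m*(1-Vf) = 0.21*0.34 + 0.38*0.66 = 0.3222

0.3222


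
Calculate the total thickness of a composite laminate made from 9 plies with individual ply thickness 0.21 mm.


h = n * t_ply = 9 * 0.21 = 1.89 mm

1.89 mm


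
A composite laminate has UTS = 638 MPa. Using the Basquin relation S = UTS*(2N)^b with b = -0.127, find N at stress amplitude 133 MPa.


N = 0.5 * (S/UTS)^(1/b) = 0.5 * (133/638)^(1/-0.127) = 115061.7385 cycles

115061.7385 cycles


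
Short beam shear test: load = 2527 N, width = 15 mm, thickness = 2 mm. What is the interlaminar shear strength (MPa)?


ILSS = 3F/(4bh) = 3*2527/(4*15*2) = 63.18 MPa

63.18 MPa


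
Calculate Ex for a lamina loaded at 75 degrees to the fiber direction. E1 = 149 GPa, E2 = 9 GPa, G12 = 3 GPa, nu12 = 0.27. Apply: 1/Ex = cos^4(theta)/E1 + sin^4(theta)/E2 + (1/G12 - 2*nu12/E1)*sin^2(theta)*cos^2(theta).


cos^4(75) = 0.004487, sin^4(75) = 0.870513, sin^2(75)*cos^2(75) = 0.0625
1/G12 - 2*nu12/E1 = 1/3 - 2*0.27/149 = 0.329709 GPa^-1
1/Ex = 0.004487/149 + 0.870513/9 + 0.329709*0.0625 = 0.1173606 GPa^-1
Ex = 8.52 GPa

8.52 GPa


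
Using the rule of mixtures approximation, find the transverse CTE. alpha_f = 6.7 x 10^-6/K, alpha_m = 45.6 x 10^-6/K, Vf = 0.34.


alpha_2 = alpha_f*Vf + alpha_m*(1-Vf) = 6.7*0.34 + 45.6*0.66 = 32.4 x 10^-6/K

32.4 x 10^-6/K


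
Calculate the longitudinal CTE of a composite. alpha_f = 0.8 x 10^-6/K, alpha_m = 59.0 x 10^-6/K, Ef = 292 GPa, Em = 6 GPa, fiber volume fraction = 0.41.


E1 = Ef*Vf + Em*(1-Vf) = 123.26
alpha_1 = (alpha_f*Ef*Vf + alpha_m*Em*(1-Vf))/E1 = 2.47 x 10^-6/K

2.47 x 10^-6/K


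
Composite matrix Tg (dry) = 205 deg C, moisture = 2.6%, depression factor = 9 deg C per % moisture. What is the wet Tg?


Tg_wet = Tg_dry - k*moisture = 205 - 9*2.6 = 181.6 deg C

181.6 deg C


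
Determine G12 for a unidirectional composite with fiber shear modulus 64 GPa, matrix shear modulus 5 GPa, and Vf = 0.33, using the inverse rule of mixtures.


1/G12 = Vf/Gf + (1-Vf)/Gm = 0.33/64 + 0.67/5
G12 = 7.19 GPa

7.19 GPa


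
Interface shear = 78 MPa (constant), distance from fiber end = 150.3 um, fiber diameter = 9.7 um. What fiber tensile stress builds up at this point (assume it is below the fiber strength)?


Force balance: sigma_f * (pi*d^2/4) = tau * (pi*d) * x  ->  sigma_f = 4 * tau * x / d
sigma_f = 4 * 78 * 150.3 / 9.7 = 4834.4 MPa

4834.4 MPa


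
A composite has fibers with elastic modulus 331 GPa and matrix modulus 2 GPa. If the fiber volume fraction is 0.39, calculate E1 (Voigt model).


E1 = Ef*Vf + Em*(1-Vf) = 331*0.39 + 2*0.61 = 130.31 GPa

130.31 GPa


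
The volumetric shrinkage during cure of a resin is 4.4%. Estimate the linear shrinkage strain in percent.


Linear shrinkage ≈ vol_shrink/3 = 4.4/3 = 1.467%

1.467%


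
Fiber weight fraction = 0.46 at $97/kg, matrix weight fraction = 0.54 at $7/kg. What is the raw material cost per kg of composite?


Cost = cost_f*Wf + cost_m*Wm = 97*0.46 + 7*0.54 = $48.4/kg

$48.4/kg


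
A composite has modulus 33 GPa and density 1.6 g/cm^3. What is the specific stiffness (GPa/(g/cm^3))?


Specific stiffness = E/rho = 33/1.6 = 20.6 GPa/(g/cm^3)

20.6 GPa/(g/cm^3)


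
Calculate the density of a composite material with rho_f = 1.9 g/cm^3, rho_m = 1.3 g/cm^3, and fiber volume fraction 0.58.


rho_c = rho_f*Vf + rho_m*(1-Vf) = 1.9*0.58 + 1.3*0.42 = 1.648 g/cm^3

1.648 g/cm^3


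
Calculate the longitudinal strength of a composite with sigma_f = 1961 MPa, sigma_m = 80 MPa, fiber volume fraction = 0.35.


sigma_1 = sigma_f*Vf + sigma_m*(1-Vf) = 1961*0.35 + 80*0.65 = 738.4 MPa

738.4 MPa


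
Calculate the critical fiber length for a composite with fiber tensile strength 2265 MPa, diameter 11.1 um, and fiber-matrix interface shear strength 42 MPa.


Lc = sigma_f * d / (2 * tau_i) = 2265 * 11.1 / (2 * 42) = 299.3 um

299.3 um


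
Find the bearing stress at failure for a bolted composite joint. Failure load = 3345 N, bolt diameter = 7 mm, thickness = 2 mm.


sigma_br = F/(d*h) = 3345/(7*2) = 238.9 MPa

238.9 MPa


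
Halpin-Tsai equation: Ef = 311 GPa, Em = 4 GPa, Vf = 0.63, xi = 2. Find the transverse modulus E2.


eta = (Ef/Em - 1)/(Ef/Em + xi) = (77.75 - 1)/(77.75 + 2) = 0.9624
E2 = Em*(1+xi*eta*Vf)/(1-eta*Vf) = 22.48 GPa

22.48 GPa


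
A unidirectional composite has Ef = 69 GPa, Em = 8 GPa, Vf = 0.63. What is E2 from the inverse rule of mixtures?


1/E2 = Vf/Ef + (1-Vf)/Em = 0.63/69 + 0.37/8
E2 = 18.06 GPa

18.06 GPa


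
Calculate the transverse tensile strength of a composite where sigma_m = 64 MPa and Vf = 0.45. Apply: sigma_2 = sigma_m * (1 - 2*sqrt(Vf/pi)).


factor = 1 - 2*sqrt(0.45/pi) = 0.2431
sigma_2 = 64 * 0.2431 = 15.56 MPa

15.56 MPa


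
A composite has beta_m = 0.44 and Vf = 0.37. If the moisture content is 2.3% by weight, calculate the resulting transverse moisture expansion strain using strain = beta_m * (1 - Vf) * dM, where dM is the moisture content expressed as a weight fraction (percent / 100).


dM = 2.3/100 = 0.023
strain = beta_m * (1-Vf) * dM = 0.44 * 0.63 * 0.023 = 0.0063756

0.0063756


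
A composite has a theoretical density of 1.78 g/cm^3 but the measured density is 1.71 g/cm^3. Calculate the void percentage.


Void% = (rho_theo - rho_actual)/rho_theo * 100 = (1.78 - 1.71)/1.78 * 100 = 3.93%

3.93%


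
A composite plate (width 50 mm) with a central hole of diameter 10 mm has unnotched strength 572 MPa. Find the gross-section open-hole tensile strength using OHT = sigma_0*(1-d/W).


OHT = sigma_0*(1-d/W) = 572*(1-10/50) = 457.6 MPa

457.6 MPa


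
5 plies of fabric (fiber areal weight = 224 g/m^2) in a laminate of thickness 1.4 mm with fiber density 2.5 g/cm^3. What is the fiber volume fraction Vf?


Vf = n * FAW / (rho_f * h * 1000) = 5 * 224 / (2.5 * 1.4 * 1000) = 0.32

0.32


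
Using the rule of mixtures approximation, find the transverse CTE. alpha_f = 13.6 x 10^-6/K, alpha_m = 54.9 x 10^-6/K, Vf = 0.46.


alpha_2 = alpha_f*Vf + alpha_m*(1-Vf) = 13.6*0.46 + 54.9*0.54 = 35.9 x 10^-6/K

35.9 x 10^-6/K


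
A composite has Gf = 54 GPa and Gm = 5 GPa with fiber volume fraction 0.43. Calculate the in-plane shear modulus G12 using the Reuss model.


1/G12 = Vf/Gf + (1-Vf)/Gm = 0.43/54 + 0.57/5
G12 = 8.2 GPa

8.2 GPa


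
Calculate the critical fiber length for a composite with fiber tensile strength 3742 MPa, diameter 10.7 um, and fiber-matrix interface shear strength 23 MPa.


Lc = sigma_f * d / (2 * tau_i) = 3742 * 10.7 / (2 * 23) = 870.4 um

870.4 um


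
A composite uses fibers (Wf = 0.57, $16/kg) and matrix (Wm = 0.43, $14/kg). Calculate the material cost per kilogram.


Cost = cost_f*Wf + cost_m*Wm = 16*0.57 + 14*0.43 = $15.14/kg

$15.14/kg


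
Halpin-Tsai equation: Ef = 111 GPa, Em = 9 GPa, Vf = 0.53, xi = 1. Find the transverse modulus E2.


eta = (Ef/Em - 1)/(Ef/Em + xi) = (12.3333 - 1)/(12.3333 + 1) = 0.85
E2 = Em*(1+xi*eta*Vf)/(1-eta*Vf) = 23.76 GPa

23.76 GPa
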